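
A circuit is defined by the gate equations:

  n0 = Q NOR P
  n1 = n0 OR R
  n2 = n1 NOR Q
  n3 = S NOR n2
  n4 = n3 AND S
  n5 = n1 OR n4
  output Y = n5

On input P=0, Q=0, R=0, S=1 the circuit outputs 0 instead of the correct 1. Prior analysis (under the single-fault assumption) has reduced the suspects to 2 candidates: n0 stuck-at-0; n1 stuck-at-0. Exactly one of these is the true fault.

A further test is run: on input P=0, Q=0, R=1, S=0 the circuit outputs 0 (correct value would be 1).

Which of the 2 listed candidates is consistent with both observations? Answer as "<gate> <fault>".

n1 stuck-at-0

Evaluate each candidate on input P=0, Q=0, R=1, S=0:
  n0 stuck-at-0: n0=0 [stuck-at-0], n1=1, n2=0, n3=1, n4=0, n5=1 → 1 — eliminated
  n1 stuck-at-0: n0=1, n1=0 [stuck-at-0], n2=1, n3=0, n4=0, n5=0 → 0 — matches
Only n1 stuck-at-0 reproduces the observed 0.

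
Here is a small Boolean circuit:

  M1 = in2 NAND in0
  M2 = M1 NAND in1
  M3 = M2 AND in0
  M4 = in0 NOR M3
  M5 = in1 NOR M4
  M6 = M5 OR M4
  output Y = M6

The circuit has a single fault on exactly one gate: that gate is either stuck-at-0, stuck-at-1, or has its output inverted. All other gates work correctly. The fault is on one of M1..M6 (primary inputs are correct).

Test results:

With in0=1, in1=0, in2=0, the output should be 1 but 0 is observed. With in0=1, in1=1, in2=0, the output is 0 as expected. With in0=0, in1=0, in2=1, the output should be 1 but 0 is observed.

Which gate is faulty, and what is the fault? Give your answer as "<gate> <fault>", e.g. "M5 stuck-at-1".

M6 stuck-at-0

Fault-free values for test 1 (in0=1, in1=0, in2=0): M1=1, M2=1, M3=1, M4=0, M5=1, M6=1, giving Y=1. Observed 0.
Test 1: faults giving observed 0 are {M5 stuck-at-0, M5 inverted output, M6 stuck-at-0, M6 inverted output}.
Test 2 (in0=1, in1=1, in2=0): fault-free M1=1, M2=0, M3=0, M4=0, M5=0, M6=0 → 0; observed 0. Eliminates M5 inverted output, M6 inverted output.
Test 3 (in0=0, in1=0, in2=1): fault-free M1=1, M2=1, M3=0, M4=1, M5=0, M6=1 → 1; observed 0. Eliminates M5 stuck-at-0.
Only M6 stuck-at-0 is consistent with every test.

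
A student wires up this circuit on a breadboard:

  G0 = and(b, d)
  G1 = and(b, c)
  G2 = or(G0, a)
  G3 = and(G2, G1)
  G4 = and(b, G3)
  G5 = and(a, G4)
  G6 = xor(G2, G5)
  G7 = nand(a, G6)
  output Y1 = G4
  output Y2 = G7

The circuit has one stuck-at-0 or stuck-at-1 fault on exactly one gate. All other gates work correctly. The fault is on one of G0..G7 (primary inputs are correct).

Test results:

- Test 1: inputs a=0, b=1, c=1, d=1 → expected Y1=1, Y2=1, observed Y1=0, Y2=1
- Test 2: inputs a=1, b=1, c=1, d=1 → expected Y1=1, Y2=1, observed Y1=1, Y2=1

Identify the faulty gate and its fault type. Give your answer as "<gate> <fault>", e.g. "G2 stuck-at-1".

G0 stuck-at-0

Fault-free values for test 1 (a=0, b=1, c=1, d=1): G0=1, G1=1, G2=1, G3=1, G4=1, G5=0, G6=1, G7=1, giving Y1=1, Y2=1. Observed Y1=0, Y2=1.
Test 1: faults giving observed Y1=0, Y2=1 are {G0 stuck-at-0, G1 stuck-at-0, G2 stuck-at-0, G3 stuck-at-0, G4 stuck-at-0}.
Test 2 (a=1, b=1, c=1, d=1): fault-free G0=1, G1=1, G2=1, G3=1, G4=1, G5=1, G6=0, G7=1 → Y1=1, Y2=1; observed Y1=1, Y2=1. Eliminates G1 stuck-at-0, G2 stuck-at-0, G3 stuck-at-0, G4 stuck-at-0.
Only G0 stuck-at-0 is consistent with every test.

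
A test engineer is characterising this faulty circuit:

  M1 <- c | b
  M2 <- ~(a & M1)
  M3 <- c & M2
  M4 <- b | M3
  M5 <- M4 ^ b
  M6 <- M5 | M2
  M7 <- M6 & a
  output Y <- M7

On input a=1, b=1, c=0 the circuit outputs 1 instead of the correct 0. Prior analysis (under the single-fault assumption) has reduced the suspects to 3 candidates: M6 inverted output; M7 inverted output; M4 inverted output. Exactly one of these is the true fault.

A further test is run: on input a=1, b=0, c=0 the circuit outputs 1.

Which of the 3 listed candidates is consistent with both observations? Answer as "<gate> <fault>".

M4 inverted output

Evaluate each candidate on input a=1, b=0, c=0:
  M6 inverted output: M1=0, M2=1, M3=0, M4=0, M5=0, M6=0 [inverted output], M7=0 → 0 — eliminated
  M7 inverted output: M1=0, M2=1, M3=0, M4=0, M5=0, M6=1, M7=0 [inverted output] → 0 — eliminated
  M4 inverted output: M1=0, M2=1, M3=0, M4=1 [inverted output], M5=1, M6=1, M7=1 → 1 — matches
Only M4 inverted output reproduces the observed 1.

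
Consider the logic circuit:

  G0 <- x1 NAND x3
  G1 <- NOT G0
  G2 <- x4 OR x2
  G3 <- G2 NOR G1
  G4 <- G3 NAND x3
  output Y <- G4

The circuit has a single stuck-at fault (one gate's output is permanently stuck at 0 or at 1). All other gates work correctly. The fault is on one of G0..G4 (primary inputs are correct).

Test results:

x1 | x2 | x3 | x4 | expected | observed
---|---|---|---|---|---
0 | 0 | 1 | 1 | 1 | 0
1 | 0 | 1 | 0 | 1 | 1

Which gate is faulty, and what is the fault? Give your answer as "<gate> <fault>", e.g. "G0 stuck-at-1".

Fault-free values for test 1 (x1=0, x2=0, x3=1, x4=1): G0=1, G1=0, G2=1, G3=0, G4=1, giving Y=1. Observed 0.
Test 1: faults giving observed 0 are {G2 stuck-at-0, G3 stuck-at-1, G4 stuck-at-0}.
Test 2 (x1=1, x2=0, x3=1, x4=0): fault-free G0=0, G1=1, G2=0, G3=0, G4=1 → 1; observed 1. Eliminates G3 stuck-at-1, G4 stuck-at-0.
Only G2 stuck-at-0 is consistent with every test.

G2 stuck-at-0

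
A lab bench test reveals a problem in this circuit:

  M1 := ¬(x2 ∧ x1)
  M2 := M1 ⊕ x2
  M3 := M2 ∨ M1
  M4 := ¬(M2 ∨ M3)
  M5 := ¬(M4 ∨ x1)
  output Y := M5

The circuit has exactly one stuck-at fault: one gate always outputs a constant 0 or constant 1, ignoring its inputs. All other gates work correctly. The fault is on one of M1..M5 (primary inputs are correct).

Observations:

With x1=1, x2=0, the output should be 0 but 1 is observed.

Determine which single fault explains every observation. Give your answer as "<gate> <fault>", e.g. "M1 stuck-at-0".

Fault-free values for test 1 (x1=1, x2=0): M1=1, M2=1, M3=1, M4=0, M5=0, giving Y=0. Observed 1.
Test 1: faults giving observed 1 are {M5 stuck-at-1}.
Only M5 stuck-at-1 is consistent with every test.

M5 stuck-at-1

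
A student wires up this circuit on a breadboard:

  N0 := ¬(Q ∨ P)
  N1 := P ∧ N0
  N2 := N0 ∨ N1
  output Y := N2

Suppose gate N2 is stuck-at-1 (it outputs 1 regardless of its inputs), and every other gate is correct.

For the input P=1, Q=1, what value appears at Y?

Propagate with N2 forced: N0=0, N1=0, N2=1 [stuck-at-1].
So Y = 1. (Without the fault it would be 0.)

1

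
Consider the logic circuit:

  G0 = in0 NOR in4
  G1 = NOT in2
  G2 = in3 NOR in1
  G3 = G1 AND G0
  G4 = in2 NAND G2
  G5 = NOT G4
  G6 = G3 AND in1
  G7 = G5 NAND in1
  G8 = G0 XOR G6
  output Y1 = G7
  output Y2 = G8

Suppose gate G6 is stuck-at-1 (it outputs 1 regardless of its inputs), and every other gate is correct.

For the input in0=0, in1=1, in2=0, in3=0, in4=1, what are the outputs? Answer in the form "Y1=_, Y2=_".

Propagate with G6 forced: G0=0, G1=1, G2=0, G3=0, G4=1, G5=0, G6=1 [stuck-at-1], G7=1, G8=1.
So the outputs are Y1=1, Y2=1. (Without the fault they would be Y1=1, Y2=0.)

Y1=1, Y2=1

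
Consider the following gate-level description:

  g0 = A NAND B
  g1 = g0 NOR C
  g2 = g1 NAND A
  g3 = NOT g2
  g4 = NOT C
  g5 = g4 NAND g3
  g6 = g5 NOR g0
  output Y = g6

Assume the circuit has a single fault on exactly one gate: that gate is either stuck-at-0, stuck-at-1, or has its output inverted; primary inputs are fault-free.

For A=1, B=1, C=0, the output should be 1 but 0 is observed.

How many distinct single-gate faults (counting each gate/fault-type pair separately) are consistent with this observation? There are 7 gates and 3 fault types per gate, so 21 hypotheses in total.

Fault-free: g0=0, g1=1, g2=0, g3=1, g4=1, g5=0, g6=1 → 1. Observed 0.
  g0: stuck-at-1, inverted output ✓; others ✗
  g1: stuck-at-0, inverted output ✓; others ✗
  g2: stuck-at-1, inverted output ✓; others ✗
  g3: stuck-at-0, inverted output ✓; others ✗
  g4: stuck-at-0, inverted output ✓; others ✗
  g5: stuck-at-1, inverted output ✓; others ✗
  g6: stuck-at-0, inverted output ✓; others ✗
Consistent faults: {g0 stuck-at-1, g0 inverted output, g1 stuck-at-0, g1 inverted output, g2 stuck-at-1, g2 inverted output, g3 stuck-at-0, g3 inverted output, g4 stuck-at-0, g4 inverted output, g5 stuck-at-1, g5 inverted output, g6 stuck-at-0, g6 inverted output} — 14 in all.

14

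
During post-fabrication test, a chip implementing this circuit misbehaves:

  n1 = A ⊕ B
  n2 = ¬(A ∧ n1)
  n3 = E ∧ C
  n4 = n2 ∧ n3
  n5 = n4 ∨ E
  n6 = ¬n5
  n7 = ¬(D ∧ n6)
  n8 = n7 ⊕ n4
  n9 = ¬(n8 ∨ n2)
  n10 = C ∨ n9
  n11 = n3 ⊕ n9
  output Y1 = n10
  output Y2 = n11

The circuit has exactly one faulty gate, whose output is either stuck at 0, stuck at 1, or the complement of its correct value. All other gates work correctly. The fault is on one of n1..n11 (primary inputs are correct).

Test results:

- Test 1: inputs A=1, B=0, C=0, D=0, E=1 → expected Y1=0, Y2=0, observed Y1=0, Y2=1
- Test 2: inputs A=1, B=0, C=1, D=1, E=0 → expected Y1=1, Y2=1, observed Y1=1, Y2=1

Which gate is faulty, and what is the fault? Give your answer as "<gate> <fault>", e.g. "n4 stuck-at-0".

Fault-free values for test 1 (A=1, B=0, C=0, D=0, E=1): n1=1, n2=0, n3=0, n4=0, n5=1, n6=0, n7=1, n8=1, n9=0, n10=0, n11=0, giving Y1=0, Y2=0. Observed Y1=0, Y2=1.
Test 1: faults giving observed Y1=0, Y2=1 are {n3 stuck-at-1, n3 inverted output, n11 stuck-at-1, n11 inverted output}.
Test 2 (A=1, B=0, C=1, D=1, E=0): fault-free n1=1, n2=0, n3=0, n4=0, n5=0, n6=1, n7=0, n8=0, n9=1, n10=1, n11=1 → Y1=1, Y2=1; observed Y1=1, Y2=1. Eliminates n3 stuck-at-1, n3 inverted output, n11 inverted output.
Only n11 stuck-at-1 is consistent with every test.

n11 stuck-at-1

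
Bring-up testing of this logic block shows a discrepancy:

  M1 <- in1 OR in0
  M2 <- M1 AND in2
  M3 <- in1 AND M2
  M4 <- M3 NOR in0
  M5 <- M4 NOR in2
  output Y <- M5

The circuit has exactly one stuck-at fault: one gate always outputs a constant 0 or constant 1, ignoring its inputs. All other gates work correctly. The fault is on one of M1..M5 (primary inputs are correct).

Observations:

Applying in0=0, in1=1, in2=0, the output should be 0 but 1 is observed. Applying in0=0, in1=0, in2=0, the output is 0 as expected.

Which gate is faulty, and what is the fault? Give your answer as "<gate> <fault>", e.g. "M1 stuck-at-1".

Fault-free values for test 1 (in0=0, in1=1, in2=0): M1=1, M2=0, M3=0, M4=1, M5=0, giving Y=0. Observed 1.
Test 1: faults giving observed 1 are {M2 stuck-at-1, M3 stuck-at-1, M4 stuck-at-0, M5 stuck-at-1}.
Test 2 (in0=0, in1=0, in2=0): fault-free M1=0, M2=0, M3=0, M4=1, M5=0 → 0; observed 0. Eliminates M3 stuck-at-1, M4 stuck-at-0, M5 stuck-at-1.
Only M2 stuck-at-1 is consistent with every test.

M2 stuck-at-1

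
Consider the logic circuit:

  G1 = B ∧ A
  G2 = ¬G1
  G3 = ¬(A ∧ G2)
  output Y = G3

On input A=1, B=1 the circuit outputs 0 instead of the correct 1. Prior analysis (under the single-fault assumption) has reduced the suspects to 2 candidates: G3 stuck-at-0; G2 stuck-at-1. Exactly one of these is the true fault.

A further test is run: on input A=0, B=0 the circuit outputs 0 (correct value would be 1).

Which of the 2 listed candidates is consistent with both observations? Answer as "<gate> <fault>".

G3 stuck-at-0

Evaluate each candidate on input A=0, B=0:
  G3 stuck-at-0: G1=0, G2=1, G3=0 [stuck-at-0] → 0 — matches
  G2 stuck-at-1: G1=0, G2=1 [stuck-at-1], G3=1 → 1 — eliminated
Only G3 stuck-at-0 reproduces the observed 0.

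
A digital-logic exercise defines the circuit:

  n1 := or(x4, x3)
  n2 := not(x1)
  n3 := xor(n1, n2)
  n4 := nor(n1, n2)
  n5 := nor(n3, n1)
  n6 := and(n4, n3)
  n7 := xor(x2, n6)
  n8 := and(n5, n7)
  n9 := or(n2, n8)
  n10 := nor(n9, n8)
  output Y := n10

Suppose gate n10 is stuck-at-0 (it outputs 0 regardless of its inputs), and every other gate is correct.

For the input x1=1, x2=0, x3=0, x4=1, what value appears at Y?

Propagate with n10 forced: n1=1, n2=0, n3=1, n4=0, n5=0, n6=0, n7=0, n8=0, n9=0, n10=0 [stuck-at-0].
So Y = 0. (Without the fault it would be 1.)

0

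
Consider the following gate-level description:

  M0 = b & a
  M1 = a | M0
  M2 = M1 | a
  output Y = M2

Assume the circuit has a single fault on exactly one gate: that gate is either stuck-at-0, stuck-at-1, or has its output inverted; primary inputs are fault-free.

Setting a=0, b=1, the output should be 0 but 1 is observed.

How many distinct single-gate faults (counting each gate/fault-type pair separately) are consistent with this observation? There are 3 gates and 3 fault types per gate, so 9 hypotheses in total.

6

Fault-free: M0=0, M1=0, M2=0 → 0. Observed 1.
  M0 stuck-at-0: output 0 ✗
  M0 stuck-at-1: output 1 ✓
  M0 inverted output: output 1 ✓
  M1 stuck-at-0: output 0 ✗
  M1 stuck-at-1: output 1 ✓
  M1 inverted output: output 1 ✓
  M2 stuck-at-0: output 0 ✗
  M2 stuck-at-1: output 1 ✓
  M2 inverted output: output 1 ✓
Consistent faults: {M0 stuck-at-1, M0 inverted output, M1 stuck-at-1, M1 inverted output, M2 stuck-at-1, M2 inverted output} — 6 in all.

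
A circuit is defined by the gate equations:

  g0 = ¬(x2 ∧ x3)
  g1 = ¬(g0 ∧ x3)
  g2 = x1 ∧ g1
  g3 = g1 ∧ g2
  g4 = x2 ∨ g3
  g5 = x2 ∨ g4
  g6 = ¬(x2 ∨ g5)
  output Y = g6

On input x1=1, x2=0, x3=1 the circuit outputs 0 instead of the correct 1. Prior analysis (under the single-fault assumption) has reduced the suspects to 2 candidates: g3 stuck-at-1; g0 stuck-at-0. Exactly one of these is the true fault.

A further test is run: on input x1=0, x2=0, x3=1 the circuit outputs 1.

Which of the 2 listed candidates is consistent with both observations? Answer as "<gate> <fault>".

g0 stuck-at-0

Evaluate each candidate on input x1=0, x2=0, x3=1:
  g3 stuck-at-1: g0=1, g1=0, g2=0, g3=1 [stuck-at-1], g4=1, g5=1, g6=0 → 0 — eliminated
  g0 stuck-at-0: g0=0 [stuck-at-0], g1=1, g2=0, g3=0, g4=0, g5=0, g6=1 → 1 — matches
Only g0 stuck-at-0 reproduces the observed 1.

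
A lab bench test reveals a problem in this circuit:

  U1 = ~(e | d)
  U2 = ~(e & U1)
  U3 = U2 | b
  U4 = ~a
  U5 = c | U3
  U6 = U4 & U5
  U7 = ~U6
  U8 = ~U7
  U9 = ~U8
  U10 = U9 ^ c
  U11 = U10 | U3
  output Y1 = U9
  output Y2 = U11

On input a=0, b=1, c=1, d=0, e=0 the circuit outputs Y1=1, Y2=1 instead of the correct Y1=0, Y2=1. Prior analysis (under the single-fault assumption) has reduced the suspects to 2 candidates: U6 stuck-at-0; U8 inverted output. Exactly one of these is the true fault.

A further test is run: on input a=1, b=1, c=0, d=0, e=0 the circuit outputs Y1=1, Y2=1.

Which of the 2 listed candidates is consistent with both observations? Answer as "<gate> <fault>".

U6 stuck-at-0

Evaluate each candidate on input a=1, b=1, c=0, d=0, e=0:
  U6 stuck-at-0: U1=1, U2=1, U3=1, U4=0, U5=1, U6=0 [stuck-at-0], U7=1, U8=0, U9=1, U10=1, U11=1 → Y1=1, Y2=1 — matches
  U8 inverted output: U1=1, U2=1, U3=1, U4=0, U5=1, U6=0, U7=1, U8=1 [inverted output], U9=0, U10=0, U11=1 → Y1=0, Y2=1 — eliminated
Only U6 stuck-at-0 reproduces the observed Y1=1, Y2=1.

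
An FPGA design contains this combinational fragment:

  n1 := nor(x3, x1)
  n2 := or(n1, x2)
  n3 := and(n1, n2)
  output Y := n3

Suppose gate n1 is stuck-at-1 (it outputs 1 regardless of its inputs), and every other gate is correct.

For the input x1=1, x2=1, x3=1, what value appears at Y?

1

Propagate with n1 forced: n1=1 [stuck-at-1], n2=1, n3=1.
So Y = 1. (Without the fault it would be 0.)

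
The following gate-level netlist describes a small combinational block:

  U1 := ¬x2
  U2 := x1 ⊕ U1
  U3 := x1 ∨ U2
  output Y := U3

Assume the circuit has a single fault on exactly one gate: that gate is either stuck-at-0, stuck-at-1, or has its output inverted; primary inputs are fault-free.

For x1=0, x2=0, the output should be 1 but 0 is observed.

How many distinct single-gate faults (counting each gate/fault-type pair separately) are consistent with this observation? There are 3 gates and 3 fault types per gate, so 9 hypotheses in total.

6

Fault-free: U1=1, U2=1, U3=1 → 1. Observed 0.
  U1 stuck-at-0: output 0 ✓
  U1 stuck-at-1: output 1 ✗
  U1 inverted output: output 0 ✓
  U2 stuck-at-0: output 0 ✓
  U2 stuck-at-1: output 1 ✗
  U2 inverted output: output 0 ✓
  U3 stuck-at-0: output 0 ✓
  U3 stuck-at-1: output 1 ✗
  U3 inverted output: output 0 ✓
Consistent faults: {U1 stuck-at-0, U1 inverted output, U2 stuck-at-0, U2 inverted output, U3 stuck-at-0, U3 inverted output} — 6 in all.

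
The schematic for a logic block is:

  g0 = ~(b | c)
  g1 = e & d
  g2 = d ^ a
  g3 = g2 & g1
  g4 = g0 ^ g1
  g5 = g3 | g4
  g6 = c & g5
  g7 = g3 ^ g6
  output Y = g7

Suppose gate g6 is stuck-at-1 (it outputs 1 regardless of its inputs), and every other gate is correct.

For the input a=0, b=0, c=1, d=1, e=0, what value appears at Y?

1

Propagate with g6 forced: g0=0, g1=0, g2=1, g3=0, g4=0, g5=0, g6=1 [stuck-at-1], g7=1.
So Y = 1. (Without the fault it would be 0.)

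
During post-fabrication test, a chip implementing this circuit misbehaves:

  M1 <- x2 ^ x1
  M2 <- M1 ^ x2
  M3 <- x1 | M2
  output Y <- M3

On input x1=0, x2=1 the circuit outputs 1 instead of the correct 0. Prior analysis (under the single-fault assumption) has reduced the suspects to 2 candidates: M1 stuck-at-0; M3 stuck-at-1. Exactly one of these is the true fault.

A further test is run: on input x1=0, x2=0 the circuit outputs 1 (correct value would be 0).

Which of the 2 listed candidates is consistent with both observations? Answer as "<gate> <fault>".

M3 stuck-at-1

Evaluate each candidate on input x1=0, x2=0:
  M1 stuck-at-0: M1=0 [stuck-at-0], M2=0, M3=0 → 0 — eliminated
  M3 stuck-at-1: M1=0, M2=0, M3=1 [stuck-at-1] → 1 — matches
Only M3 stuck-at-1 reproduces the observed 1.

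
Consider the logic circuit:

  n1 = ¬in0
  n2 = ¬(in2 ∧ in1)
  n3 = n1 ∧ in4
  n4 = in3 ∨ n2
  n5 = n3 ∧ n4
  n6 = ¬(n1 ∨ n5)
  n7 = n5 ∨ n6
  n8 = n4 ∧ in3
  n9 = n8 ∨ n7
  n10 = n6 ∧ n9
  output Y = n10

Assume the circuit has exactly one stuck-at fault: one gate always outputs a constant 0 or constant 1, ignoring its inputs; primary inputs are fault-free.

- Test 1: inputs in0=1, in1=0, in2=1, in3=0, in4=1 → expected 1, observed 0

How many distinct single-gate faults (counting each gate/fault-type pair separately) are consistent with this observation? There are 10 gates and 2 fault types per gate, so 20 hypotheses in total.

Fault-free: n1=0, n2=1, n3=0, n4=1, n5=0, n6=1, n7=1, n8=0, n9=1, n10=1 → 1. Observed 0.
  n1: stuck-at-1 ✓; others ✗
  n2: none of the 2 fault types match ✗
  n3: stuck-at-1 ✓; others ✗
  n4: none of the 2 fault types match ✗
  n5: stuck-at-1 ✓; others ✗
  n6: stuck-at-0 ✓; others ✗
  n7: stuck-at-0 ✓; others ✗
  n8: none of the 2 fault types match ✗
  n9: stuck-at-0 ✓; others ✗
  n10: stuck-at-0 ✓; others ✗
Consistent faults: {n1 stuck-at-1, n3 stuck-at-1, n5 stuck-at-1, n6 stuck-at-0, n7 stuck-at-0, n9 stuck-at-0, n10 stuck-at-0} — 7 in all.

7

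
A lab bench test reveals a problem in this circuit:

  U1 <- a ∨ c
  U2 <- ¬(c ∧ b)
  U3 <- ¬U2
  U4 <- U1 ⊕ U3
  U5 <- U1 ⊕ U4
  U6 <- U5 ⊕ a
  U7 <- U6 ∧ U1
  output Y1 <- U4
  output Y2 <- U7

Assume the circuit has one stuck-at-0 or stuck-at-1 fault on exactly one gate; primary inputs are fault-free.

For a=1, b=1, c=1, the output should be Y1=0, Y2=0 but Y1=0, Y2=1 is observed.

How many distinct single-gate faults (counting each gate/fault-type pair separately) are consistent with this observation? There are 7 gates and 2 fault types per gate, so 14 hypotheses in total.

Fault-free: U1=1, U2=0, U3=1, U4=0, U5=1, U6=0, U7=0 → Y1=0, Y2=0. Observed Y1=0, Y2=1.
  U1 stuck-at-0: output Y1=1, Y2=0 ✗
  U1 stuck-at-1: output Y1=0, Y2=0 ✗
  U2 stuck-at-0: output Y1=0, Y2=0 ✗
  U2 stuck-at-1: output Y1=1, Y2=1 ✗
  U3 stuck-at-0: output Y1=1, Y2=1 ✗
  U3 stuck-at-1: output Y1=0, Y2=0 ✗
  U4 stuck-at-0: output Y1=0, Y2=0 ✗
  U4 stuck-at-1: output Y1=1, Y2=1 ✗
  U5 stuck-at-0: output Y1=0, Y2=1 ✓
  U5 stuck-at-1: output Y1=0, Y2=0 ✗
  U6 stuck-at-0: output Y1=0, Y2=0 ✗
  U6 stuck-at-1: output Y1=0, Y2=1 ✓
  U7 stuck-at-0: output Y1=0, Y2=0 ✗
  U7 stuck-at-1: output Y1=0, Y2=1 ✓
Consistent faults: {U5 stuck-at-0, U6 stuck-at-1, U7 stuck-at-1} — 3 in all.

3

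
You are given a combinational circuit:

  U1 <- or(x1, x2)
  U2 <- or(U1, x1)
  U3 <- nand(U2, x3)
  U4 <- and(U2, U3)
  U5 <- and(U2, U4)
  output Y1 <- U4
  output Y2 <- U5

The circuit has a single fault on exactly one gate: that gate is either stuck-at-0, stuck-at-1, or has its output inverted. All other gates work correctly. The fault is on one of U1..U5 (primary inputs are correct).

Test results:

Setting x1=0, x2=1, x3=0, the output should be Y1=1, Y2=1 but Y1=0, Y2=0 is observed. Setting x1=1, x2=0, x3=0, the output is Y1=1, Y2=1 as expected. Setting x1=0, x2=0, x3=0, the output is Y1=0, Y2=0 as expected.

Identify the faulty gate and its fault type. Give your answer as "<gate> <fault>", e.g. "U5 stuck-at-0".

Fault-free values for test 1 (x1=0, x2=1, x3=0): U1=1, U2=1, U3=1, U4=1, U5=1, giving Y1=1, Y2=1. Observed Y1=0, Y2=0.
Test 1: faults giving observed Y1=0, Y2=0 are {U1 stuck-at-0, U1 inverted output, U2 stuck-at-0, U2 inverted output, U3 stuck-at-0, U3 inverted output, U4 stuck-at-0, U4 inverted output}.
Test 2 (x1=1, x2=0, x3=0): fault-free U1=1, U2=1, U3=1, U4=1, U5=1 → Y1=1, Y2=1; observed Y1=1, Y2=1. Eliminates U2 stuck-at-0, U2 inverted output, U3 stuck-at-0, U3 inverted output, U4 stuck-at-0, U4 inverted output.
Test 3 (x1=0, x2=0, x3=0): fault-free U1=0, U2=0, U3=1, U4=0, U5=0 → Y1=0, Y2=0; observed Y1=0, Y2=0. Eliminates U1 inverted output.
Only U1 stuck-at-0 is consistent with every test.

U1 stuck-at-0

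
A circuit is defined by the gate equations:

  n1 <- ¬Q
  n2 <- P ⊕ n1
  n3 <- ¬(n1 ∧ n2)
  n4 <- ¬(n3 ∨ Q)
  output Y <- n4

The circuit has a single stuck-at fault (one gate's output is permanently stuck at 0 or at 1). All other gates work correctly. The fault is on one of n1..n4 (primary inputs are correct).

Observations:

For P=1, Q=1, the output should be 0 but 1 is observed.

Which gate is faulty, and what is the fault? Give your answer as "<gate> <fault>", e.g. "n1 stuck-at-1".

Fault-free values for test 1 (P=1, Q=1): n1=0, n2=1, n3=1, n4=0, giving Y=0. Observed 1.
Test 1: faults giving observed 1 are {n4 stuck-at-1}.
Only n4 stuck-at-1 is consistent with every test.

n4 stuck-at-1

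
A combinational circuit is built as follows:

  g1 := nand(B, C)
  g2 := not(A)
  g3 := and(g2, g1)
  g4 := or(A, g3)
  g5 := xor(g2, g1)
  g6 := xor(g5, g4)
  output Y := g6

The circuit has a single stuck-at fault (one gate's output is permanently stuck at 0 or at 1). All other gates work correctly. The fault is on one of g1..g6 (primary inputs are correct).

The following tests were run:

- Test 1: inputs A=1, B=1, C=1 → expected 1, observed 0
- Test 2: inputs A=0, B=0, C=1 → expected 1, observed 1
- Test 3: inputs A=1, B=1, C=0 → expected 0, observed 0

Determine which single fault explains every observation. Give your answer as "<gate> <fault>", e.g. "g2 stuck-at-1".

Fault-free values for test 1 (A=1, B=1, C=1): g1=0, g2=0, g3=0, g4=1, g5=0, g6=1, giving Y=1. Observed 0.
Test 1: faults giving observed 0 are {g1 stuck-at-1, g2 stuck-at-1, g4 stuck-at-0, g5 stuck-at-1, g6 stuck-at-0}.
Test 2 (A=0, B=0, C=1): fault-free g1=1, g2=1, g3=1, g4=1, g5=0, g6=1 → 1; observed 1. Eliminates g4 stuck-at-0, g5 stuck-at-1, g6 stuck-at-0.
Test 3 (A=1, B=1, C=0): fault-free g1=1, g2=0, g3=0, g4=1, g5=1, g6=0 → 0; observed 0. Eliminates g2 stuck-at-1.
Only g1 stuck-at-1 is consistent with every test.

g1 stuck-at-1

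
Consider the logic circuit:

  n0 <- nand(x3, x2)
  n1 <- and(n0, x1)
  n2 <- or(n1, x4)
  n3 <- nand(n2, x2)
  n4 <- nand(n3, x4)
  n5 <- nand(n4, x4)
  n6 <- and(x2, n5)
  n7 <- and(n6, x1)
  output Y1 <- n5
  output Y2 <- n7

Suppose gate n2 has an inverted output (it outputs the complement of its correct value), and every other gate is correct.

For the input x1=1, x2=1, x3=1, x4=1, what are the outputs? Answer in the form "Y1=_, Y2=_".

Propagate with n2 forced: n0=0, n1=0, n2=0 [inverted output], n3=1, n4=0, n5=1, n6=1, n7=1.
So the outputs are Y1=1, Y2=1. (Without the fault they would be Y1=0, Y2=0.)

Y1=1, Y2=1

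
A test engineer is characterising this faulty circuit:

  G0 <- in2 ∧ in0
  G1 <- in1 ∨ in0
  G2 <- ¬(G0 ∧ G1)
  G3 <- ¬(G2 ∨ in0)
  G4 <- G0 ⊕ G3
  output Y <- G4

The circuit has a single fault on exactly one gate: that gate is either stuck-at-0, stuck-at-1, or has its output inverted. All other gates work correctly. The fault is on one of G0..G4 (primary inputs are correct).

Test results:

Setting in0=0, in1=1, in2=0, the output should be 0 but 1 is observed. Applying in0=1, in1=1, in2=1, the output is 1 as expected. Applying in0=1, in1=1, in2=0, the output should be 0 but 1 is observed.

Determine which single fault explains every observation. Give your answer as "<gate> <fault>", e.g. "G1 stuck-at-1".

Fault-free values for test 1 (in0=0, in1=1, in2=0): G0=0, G1=1, G2=1, G3=0, G4=0, giving Y=0. Observed 1.
Test 1: faults giving observed 1 are {G2 stuck-at-0, G2 inverted output, G3 stuck-at-1, G3 inverted output, G4 stuck-at-1, G4 inverted output}.
Test 2 (in0=1, in1=1, in2=1): fault-free G0=1, G1=1, G2=0, G3=0, G4=1 → 1; observed 1. Eliminates G3 stuck-at-1, G3 inverted output, G4 inverted output.
Test 3 (in0=1, in1=1, in2=0): fault-free G0=0, G1=1, G2=1, G3=0, G4=0 → 0; observed 1. Eliminates G2 stuck-at-0, G2 inverted output.
Only G4 stuck-at-1 is consistent with every test.

G4 stuck-at-1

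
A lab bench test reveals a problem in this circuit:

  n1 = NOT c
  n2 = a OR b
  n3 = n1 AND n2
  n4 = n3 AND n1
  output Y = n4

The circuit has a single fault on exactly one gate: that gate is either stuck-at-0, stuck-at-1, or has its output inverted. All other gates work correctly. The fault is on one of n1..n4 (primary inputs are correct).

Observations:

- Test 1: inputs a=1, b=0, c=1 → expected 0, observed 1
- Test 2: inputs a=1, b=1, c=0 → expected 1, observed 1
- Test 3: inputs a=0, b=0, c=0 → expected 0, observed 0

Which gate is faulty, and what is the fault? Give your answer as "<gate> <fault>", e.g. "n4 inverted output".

Fault-free values for test 1 (a=1, b=0, c=1): n1=0, n2=1, n3=0, n4=0, giving Y=0. Observed 1.
Test 1: faults giving observed 1 are {n1 stuck-at-1, n1 inverted output, n4 stuck-at-1, n4 inverted output}.
Test 2 (a=1, b=1, c=0): fault-free n1=1, n2=1, n3=1, n4=1 → 1; observed 1. Eliminates n1 inverted output, n4 inverted output.
Test 3 (a=0, b=0, c=0): fault-free n1=1, n2=0, n3=0, n4=0 → 0; observed 0. Eliminates n4 stuck-at-1.
Only n1 stuck-at-1 is consistent with every test.

n1 stuck-at-1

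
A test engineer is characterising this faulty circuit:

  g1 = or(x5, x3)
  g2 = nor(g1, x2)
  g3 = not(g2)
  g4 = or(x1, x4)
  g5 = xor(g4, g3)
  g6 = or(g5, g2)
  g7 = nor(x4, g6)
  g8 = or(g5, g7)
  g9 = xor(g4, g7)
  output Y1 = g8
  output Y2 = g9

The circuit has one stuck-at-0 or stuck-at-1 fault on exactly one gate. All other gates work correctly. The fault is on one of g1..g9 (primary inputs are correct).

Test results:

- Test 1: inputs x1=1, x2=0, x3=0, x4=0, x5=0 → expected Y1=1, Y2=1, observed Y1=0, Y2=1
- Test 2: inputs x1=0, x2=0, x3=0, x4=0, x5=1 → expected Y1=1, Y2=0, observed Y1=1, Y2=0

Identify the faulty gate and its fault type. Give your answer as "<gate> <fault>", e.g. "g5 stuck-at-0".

g3 stuck-at-1

Fault-free values for test 1 (x1=1, x2=0, x3=0, x4=0, x5=0): g1=0, g2=1, g3=0, g4=1, g5=1, g6=1, g7=0, g8=1, g9=1, giving Y1=1, Y2=1. Observed Y1=0, Y2=1.
Test 1: faults giving observed Y1=0, Y2=1 are {g3 stuck-at-1, g5 stuck-at-0, g8 stuck-at-0}.
Test 2 (x1=0, x2=0, x3=0, x4=0, x5=1): fault-free g1=1, g2=0, g3=1, g4=0, g5=1, g6=1, g7=0, g8=1, g9=0 → Y1=1, Y2=0; observed Y1=1, Y2=0. Eliminates g5 stuck-at-0, g8 stuck-at-0.
Only g3 stuck-at-1 is consistent with every test.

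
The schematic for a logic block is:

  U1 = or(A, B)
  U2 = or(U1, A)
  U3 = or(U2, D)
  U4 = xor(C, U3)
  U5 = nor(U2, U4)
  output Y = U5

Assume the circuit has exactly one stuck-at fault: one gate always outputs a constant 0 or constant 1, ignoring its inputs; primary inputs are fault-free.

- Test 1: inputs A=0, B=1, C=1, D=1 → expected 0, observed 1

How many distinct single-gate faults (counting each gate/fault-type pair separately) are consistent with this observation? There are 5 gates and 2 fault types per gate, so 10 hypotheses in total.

3

Fault-free: U1=1, U2=1, U3=1, U4=0, U5=0 → 0. Observed 1.
  U1 stuck-at-0: output 1 ✓
  U1 stuck-at-1: output 0 ✗
  U2 stuck-at-0: output 1 ✓
  U2 stuck-at-1: output 0 ✗
  U3 stuck-at-0: output 0 ✗
  U3 stuck-at-1: output 0 ✗
  U4 stuck-at-0: output 0 ✗
  U4 stuck-at-1: output 0 ✗
  U5 stuck-at-0: output 0 ✗
  U5 stuck-at-1: output 1 ✓
Consistent faults: {U1 stuck-at-0, U2 stuck-at-0, U5 stuck-at-1} — 3 in all.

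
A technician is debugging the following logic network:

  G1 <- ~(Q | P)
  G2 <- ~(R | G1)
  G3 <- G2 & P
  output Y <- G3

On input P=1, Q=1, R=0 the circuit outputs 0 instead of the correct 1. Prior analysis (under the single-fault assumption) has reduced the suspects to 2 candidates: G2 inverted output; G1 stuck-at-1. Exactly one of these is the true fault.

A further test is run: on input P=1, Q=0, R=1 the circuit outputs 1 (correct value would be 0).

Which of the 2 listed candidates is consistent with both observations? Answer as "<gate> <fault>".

Evaluate each candidate on input P=1, Q=0, R=1:
  G2 inverted output: G1=0, G2=1 [inverted output], G3=1 → 1 — matches
  G1 stuck-at-1: G1=1 [stuck-at-1], G2=0, G3=0 → 0 — eliminated
Only G2 inverted output reproduces the observed 1.

G2 inverted output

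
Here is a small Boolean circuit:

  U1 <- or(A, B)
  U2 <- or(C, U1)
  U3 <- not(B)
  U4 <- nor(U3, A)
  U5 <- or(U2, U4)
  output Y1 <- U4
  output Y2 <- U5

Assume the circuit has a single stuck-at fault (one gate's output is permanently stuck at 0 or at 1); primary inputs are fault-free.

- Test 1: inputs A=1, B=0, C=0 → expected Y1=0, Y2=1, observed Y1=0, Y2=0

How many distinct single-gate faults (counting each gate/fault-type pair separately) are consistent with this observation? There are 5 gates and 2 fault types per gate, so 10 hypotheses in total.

Fault-free: U1=1, U2=1, U3=1, U4=0, U5=1 → Y1=0, Y2=1. Observed Y1=0, Y2=0.
  U1 stuck-at-0: output Y1=0, Y2=0 ✓
  U1 stuck-at-1: output Y1=0, Y2=1 ✗
  U2 stuck-at-0: output Y1=0, Y2=0 ✓
  U2 stuck-at-1: output Y1=0, Y2=1 ✗
  U3 stuck-at-0: output Y1=0, Y2=1 ✗
  U3 stuck-at-1: output Y1=0, Y2=1 ✗
  U4 stuck-at-0: output Y1=0, Y2=1 ✗
  U4 stuck-at-1: output Y1=1, Y2=1 ✗
  U5 stuck-at-0: output Y1=0, Y2=0 ✓
  U5 stuck-at-1: output Y1=0, Y2=1 ✗
Consistent faults: {U1 stuck-at-0, U2 stuck-at-0, U5 stuck-at-0} — 3 in all.

3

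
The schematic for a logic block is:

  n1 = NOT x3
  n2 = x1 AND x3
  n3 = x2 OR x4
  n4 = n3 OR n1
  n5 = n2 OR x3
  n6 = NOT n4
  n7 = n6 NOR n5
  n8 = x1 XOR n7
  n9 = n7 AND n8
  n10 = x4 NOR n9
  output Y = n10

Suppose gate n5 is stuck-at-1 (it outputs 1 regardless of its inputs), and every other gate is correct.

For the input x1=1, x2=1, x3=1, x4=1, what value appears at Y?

0

Propagate with n5 forced: n1=0, n2=1, n3=1, n4=1, n5=1 [stuck-at-1], n6=0, n7=0, n8=1, n9=0, n10=0.
So Y = 0. (Same as the fault-free value — the fault is masked on this input.)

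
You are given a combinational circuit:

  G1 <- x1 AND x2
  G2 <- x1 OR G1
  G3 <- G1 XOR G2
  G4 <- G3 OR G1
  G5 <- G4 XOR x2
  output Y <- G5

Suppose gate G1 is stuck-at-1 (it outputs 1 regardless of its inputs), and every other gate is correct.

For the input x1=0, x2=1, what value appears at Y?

0

Propagate with G1 forced: G1=1 [stuck-at-1], G2=1, G3=0, G4=1, G5=0.
So Y = 0. (Without the fault it would be 1.)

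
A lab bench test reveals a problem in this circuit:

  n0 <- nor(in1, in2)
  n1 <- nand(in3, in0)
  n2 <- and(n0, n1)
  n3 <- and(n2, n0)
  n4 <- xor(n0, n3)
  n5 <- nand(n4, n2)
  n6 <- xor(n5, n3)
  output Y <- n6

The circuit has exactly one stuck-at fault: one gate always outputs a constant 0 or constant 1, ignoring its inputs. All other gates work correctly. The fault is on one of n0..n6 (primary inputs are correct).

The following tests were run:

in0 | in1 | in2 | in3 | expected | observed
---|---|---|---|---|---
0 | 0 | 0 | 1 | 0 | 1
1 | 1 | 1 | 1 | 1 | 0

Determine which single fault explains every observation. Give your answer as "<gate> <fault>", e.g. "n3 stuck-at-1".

Fault-free values for test 1 (in0=0, in1=0, in2=0, in3=1): n0=1, n1=1, n2=1, n3=1, n4=0, n5=1, n6=0, giving Y=0. Observed 1.
Test 1: faults giving observed 1 are {n0 stuck-at-0, n1 stuck-at-0, n2 stuck-at-0, n4 stuck-at-1, n5 stuck-at-0, n6 stuck-at-1}.
Test 2 (in0=1, in1=1, in2=1, in3=1): fault-free n0=0, n1=0, n2=0, n3=0, n4=0, n5=1, n6=1 → 1; observed 0. Eliminates n0 stuck-at-0, n1 stuck-at-0, n2 stuck-at-0, n4 stuck-at-1, n6 stuck-at-1.
Only n5 stuck-at-0 is consistent with every test.

n5 stuck-at-0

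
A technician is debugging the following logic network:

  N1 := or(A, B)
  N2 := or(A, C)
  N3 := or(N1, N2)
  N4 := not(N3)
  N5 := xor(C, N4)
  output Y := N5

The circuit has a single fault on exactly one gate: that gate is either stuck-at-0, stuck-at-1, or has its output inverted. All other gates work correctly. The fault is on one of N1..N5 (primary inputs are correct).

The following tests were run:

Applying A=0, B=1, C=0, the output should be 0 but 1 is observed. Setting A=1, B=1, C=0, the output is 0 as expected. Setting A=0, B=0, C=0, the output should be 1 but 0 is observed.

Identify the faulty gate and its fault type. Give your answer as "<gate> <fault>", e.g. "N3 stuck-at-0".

Fault-free values for test 1 (A=0, B=1, C=0): N1=1, N2=0, N3=1, N4=0, N5=0, giving Y=0. Observed 1.
Test 1: faults giving observed 1 are {N1 stuck-at-0, N1 inverted output, N3 stuck-at-0, N3 inverted output, N4 stuck-at-1, N4 inverted output, N5 stuck-at-1, N5 inverted output}.
Test 2 (A=1, B=1, C=0): fault-free N1=1, N2=1, N3=1, N4=0, N5=0 → 0; observed 0. Eliminates N3 stuck-at-0, N3 inverted output, N4 stuck-at-1, N4 inverted output, N5 stuck-at-1, N5 inverted output.
Test 3 (A=0, B=0, C=0): fault-free N1=0, N2=0, N3=0, N4=1, N5=1 → 1; observed 0. Eliminates N1 stuck-at-0.
Only N1 inverted output is consistent with every test.

N1 inverted output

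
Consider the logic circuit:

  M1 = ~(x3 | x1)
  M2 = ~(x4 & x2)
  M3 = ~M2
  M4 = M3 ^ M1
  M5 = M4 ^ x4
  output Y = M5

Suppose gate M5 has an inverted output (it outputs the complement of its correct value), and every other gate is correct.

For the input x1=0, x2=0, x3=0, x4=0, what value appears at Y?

0

Propagate with M5 forced: M1=1, M2=1, M3=0, M4=1, M5=0 [inverted output].
So Y = 0. (Without the fault it would be 1.)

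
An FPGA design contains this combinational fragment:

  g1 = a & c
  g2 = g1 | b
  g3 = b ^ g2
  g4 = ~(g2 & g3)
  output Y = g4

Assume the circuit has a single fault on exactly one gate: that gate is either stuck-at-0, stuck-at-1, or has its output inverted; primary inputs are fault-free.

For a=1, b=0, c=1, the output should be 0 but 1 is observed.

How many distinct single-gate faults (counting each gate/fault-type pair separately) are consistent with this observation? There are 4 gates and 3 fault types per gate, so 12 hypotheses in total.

8

Fault-free: g1=1, g2=1, g3=1, g4=0 → 0. Observed 1.
  g1 stuck-at-0: output 1 ✓
  g1 stuck-at-1: output 0 ✗
  g1 inverted output: output 1 ✓
  g2 stuck-at-0: output 1 ✓
  g2 stuck-at-1: output 0 ✗
  g2 inverted output: output 1 ✓
  g3 stuck-at-0: output 1 ✓
  g3 stuck-at-1: output 0 ✗
  g3 inverted output: output 1 ✓
  g4 stuck-at-0: output 0 ✗
  g4 stuck-at-1: output 1 ✓
  g4 inverted output: output 1 ✓
Consistent faults: {g1 stuck-at-0, g1 inverted output, g2 stuck-at-0, g2 inverted output, g3 stuck-at-0, g3 inverted output, g4 stuck-at-1, g4 inverted output} — 8 in all.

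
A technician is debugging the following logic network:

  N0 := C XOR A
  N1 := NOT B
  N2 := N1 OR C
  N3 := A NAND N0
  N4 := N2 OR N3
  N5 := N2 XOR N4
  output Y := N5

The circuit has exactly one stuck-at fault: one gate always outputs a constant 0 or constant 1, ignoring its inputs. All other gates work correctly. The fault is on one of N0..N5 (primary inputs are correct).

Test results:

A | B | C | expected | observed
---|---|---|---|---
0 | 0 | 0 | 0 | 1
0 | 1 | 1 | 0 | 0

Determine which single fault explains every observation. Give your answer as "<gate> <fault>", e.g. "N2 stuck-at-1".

Fault-free values for test 1 (A=0, B=0, C=0): N0=0, N1=1, N2=1, N3=1, N4=1, N5=0, giving Y=0. Observed 1.
Test 1: faults giving observed 1 are {N1 stuck-at-0, N2 stuck-at-0, N4 stuck-at-0, N5 stuck-at-1}.
Test 2 (A=0, B=1, C=1): fault-free N0=1, N1=0, N2=1, N3=1, N4=1, N5=0 → 0; observed 0. Eliminates N2 stuck-at-0, N4 stuck-at-0, N5 stuck-at-1.
Only N1 stuck-at-0 is consistent with every test.

N1 stuck-at-0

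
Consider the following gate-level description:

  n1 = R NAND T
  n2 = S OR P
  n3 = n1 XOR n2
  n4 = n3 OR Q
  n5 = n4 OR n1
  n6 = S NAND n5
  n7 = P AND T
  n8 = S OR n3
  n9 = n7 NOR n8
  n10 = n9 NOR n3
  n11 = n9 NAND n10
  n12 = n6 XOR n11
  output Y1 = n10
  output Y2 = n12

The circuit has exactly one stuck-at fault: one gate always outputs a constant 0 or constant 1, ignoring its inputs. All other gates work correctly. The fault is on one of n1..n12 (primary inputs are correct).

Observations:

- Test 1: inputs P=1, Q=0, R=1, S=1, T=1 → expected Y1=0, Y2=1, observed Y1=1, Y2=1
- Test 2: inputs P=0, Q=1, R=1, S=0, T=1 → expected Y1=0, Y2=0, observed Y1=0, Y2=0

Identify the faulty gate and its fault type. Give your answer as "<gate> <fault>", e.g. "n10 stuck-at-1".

Fault-free values for test 1 (P=1, Q=0, R=1, S=1, T=1): n1=0, n2=1, n3=1, n4=1, n5=1, n6=0, n7=1, n8=1, n9=0, n10=0, n11=1, n12=1, giving Y1=0, Y2=1. Observed Y1=1, Y2=1.
Test 1: faults giving observed Y1=1, Y2=1 are {n1 stuck-at-1, n10 stuck-at-1}.
Test 2 (P=0, Q=1, R=1, S=0, T=1): fault-free n1=0, n2=0, n3=0, n4=1, n5=1, n6=1, n7=0, n8=0, n9=1, n10=0, n11=1, n12=0 → Y1=0, Y2=0; observed Y1=0, Y2=0. Eliminates n10 stuck-at-1.
Only n1 stuck-at-1 is consistent with every test.

n1 stuck-at-1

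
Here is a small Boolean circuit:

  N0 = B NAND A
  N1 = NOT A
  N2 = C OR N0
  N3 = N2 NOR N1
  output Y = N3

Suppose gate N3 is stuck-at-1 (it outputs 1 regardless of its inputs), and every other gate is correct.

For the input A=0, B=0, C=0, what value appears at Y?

1

Propagate with N3 forced: N0=1, N1=1, N2=1, N3=1 [stuck-at-1].
So Y = 1. (Without the fault it would be 0.)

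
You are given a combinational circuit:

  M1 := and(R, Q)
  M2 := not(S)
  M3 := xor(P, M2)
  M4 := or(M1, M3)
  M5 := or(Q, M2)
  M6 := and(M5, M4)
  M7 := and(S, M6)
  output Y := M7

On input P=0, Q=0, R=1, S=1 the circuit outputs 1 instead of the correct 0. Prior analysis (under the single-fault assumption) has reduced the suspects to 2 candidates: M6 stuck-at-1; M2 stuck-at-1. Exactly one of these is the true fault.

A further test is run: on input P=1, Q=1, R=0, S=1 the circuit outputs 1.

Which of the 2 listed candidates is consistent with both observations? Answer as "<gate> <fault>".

M6 stuck-at-1

Evaluate each candidate on input P=1, Q=1, R=0, S=1:
  M6 stuck-at-1: M1=0, M2=0, M3=1, M4=1, M5=1, M6=1 [stuck-at-1], M7=1 → 1 — matches
  M2 stuck-at-1: M1=0, M2=1 [stuck-at-1], M3=0, M4=0, M5=1, M6=0, M7=0 → 0 — eliminated
Only M6 stuck-at-1 reproduces the observed 1.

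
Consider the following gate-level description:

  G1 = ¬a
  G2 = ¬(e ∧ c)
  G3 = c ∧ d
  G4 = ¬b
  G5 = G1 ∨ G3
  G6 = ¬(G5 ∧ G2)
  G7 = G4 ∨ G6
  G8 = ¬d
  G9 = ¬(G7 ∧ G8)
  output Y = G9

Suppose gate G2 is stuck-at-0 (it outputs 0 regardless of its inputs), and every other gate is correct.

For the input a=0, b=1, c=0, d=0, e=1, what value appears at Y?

0

Propagate with G2 forced: G1=1, G2=0 [stuck-at-0], G3=0, G4=0, G5=1, G6=1, G7=1, G8=1, G9=0.
So Y = 0. (Without the fault it would be 1.)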